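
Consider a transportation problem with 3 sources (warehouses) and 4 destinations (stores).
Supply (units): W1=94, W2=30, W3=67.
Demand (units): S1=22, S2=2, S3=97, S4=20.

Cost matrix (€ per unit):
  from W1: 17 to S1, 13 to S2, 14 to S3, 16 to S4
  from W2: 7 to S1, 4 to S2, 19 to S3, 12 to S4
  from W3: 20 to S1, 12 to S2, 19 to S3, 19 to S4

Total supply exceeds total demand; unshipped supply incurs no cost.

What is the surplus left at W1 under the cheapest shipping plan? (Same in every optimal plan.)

Minimum-cost shipments:
  W1–S3: 94 × €14 = €1316
  W2–S1: 22 × €7 = €154
  W2–S2: 2 × €4 = €8
  W2–S4: 6 × €12 = €72
  W3–S3: 3 × €19 = €57
  W3–S4: 14 × €19 = €266
Total cost = €1873.
W1 ships 94 of its 94, leaving 0.

0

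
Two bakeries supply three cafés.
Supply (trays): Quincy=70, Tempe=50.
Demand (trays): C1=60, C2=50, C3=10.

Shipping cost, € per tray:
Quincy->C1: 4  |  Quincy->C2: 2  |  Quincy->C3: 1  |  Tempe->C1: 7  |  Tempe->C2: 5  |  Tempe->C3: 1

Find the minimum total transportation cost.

Optimal allocation:
  Quincy–C1: 20 × €4 = €80
  Quincy–C2: 50 × €2 = €100
  Tempe–C1: 40 × €7 = €280
  Tempe–C3: 10 × €1 = €10
Total = 80 + 100 + 280 + 10 = €470.

470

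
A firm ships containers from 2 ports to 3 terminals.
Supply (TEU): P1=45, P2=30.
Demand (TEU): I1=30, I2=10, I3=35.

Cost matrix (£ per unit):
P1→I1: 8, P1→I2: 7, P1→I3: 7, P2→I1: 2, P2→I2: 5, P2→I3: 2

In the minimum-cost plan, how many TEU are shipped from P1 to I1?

The minimum-cost plan:
  P1 to I2: 10 × £7 = £70
  P1 to I3: 35 × £7 = £245
  P2 to I1: 30 × £2 = £60
Total cost = £375.
The route P1→I1 is not used.

0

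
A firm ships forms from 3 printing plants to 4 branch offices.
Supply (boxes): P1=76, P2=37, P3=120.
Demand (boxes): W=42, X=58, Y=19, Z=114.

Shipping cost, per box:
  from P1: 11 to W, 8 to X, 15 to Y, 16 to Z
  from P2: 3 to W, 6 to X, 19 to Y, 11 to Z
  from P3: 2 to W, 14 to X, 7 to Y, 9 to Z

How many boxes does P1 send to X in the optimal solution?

58

The minimum-cost plan:
  P1 to X: 58 × 8 = 464
  P1 to Z: 18 × 16 = 288
  P2 to W: 37 × 3 = 111
  P3 to W: 5 × 2 = 10
  P3 to Y: 19 × 7 = 133
  P3 to Z: 96 × 9 = 864
Total cost = 1870.
So P1→X carries 58 boxes.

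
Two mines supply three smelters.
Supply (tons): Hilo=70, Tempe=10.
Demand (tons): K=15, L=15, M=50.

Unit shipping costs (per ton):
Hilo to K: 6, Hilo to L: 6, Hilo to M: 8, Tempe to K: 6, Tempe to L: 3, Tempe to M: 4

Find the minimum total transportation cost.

An optimal shipping plan:
  Hilo to K: 15 × 6 = 90
  Hilo to L: 15 × 6 = 90
  Hilo to M: 40 × 8 = 320
  Tempe to M: 10 × 4 = 40
Total = 90 + 90 + 320 + 40 = 540.

540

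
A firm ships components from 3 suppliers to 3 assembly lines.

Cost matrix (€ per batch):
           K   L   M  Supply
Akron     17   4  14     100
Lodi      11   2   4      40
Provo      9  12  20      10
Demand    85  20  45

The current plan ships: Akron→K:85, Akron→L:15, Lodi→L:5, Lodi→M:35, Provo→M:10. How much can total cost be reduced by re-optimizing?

180

Current plan cost = 85·17 + 15·4 + 5·2 + 35·4 + 10·20 = €1855.
Optimal plan:
  Akron–K: 75 × €17 = €1275
  Akron–L: 20 × €4 = €80
  Akron–M: 5 × €14 = €70
  Lodi–M: 40 × €4 = €160
  Provo–K: 10 × €9 = €90
Optimal cost = €1675.
Saving = 1855 − 1675 = €180.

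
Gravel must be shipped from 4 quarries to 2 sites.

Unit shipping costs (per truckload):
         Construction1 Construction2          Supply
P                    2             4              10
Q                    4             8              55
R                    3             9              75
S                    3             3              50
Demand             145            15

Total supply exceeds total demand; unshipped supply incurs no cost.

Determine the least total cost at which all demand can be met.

An optimal shipping plan:
  P–Construction1: 10 truckloads
  Q–Construction1: 25 truckloads
  R–Construction1: 75 truckloads
  S–Construction1: 35 truckloads
  S–Construction2: 15 truckloads
Total cost = 495.
(Supply check: P ships 10; Q ships 25; R ships 75; S ships 50.)

495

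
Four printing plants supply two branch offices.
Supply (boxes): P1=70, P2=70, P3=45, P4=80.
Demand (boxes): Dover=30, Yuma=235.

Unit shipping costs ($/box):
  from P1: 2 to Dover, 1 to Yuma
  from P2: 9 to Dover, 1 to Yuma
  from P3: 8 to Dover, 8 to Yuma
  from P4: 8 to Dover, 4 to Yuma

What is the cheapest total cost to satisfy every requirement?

820

One minimum-cost allocation:
  P1->Yuma: 70 boxes
  P2->Yuma: 70 boxes
  P3->Dover: 30 boxes
  P3->Yuma: 15 boxes
  P4->Yuma: 80 boxes
Total cost = $820.
(Supply check: P1 ships 70; P2 ships 70; P3 ships 45; P4 ships 80.)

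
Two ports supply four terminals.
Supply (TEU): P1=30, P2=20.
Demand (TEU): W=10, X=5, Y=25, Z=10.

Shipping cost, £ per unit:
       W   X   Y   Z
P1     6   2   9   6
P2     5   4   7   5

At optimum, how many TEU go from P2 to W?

0

The minimum-cost plan:
  P1–W: 10 × £6 = £60
  P1–X: 5 × £2 = £10
  P1–Y: 5 × £9 = £45
  P1–Z: 10 × £6 = £60
  P2–Y: 20 × £7 = £140
Total cost = £315.
The route P2→W is not used.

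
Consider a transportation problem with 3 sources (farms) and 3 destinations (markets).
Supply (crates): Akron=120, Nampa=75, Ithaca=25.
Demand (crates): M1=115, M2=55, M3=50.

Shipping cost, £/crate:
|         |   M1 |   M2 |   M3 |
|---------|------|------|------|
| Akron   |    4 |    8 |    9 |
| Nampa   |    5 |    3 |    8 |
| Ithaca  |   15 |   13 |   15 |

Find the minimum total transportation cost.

1205

An optimal shipping plan:
  Akron→M1: 115 × £4 = £460
  Akron→M3: 5 × £9 = £45
  Nampa→M2: 55 × £3 = £165
  Nampa→M3: 20 × £8 = £160
  Ithaca→M3: 25 × £15 = £375
Total = 460 + 45 + 165 + 160 + 375 = £1205.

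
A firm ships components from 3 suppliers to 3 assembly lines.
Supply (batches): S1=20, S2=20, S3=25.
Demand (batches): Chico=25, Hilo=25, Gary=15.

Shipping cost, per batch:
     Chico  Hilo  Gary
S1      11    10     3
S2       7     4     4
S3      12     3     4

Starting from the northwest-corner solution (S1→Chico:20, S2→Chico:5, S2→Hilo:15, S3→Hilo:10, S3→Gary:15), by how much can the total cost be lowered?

Current plan cost = 20·11 + 5·7 + 15·4 + 10·3 + 15·4 = 405.
Optimal plan:
  S1–Chico: 5 batches
  S1–Gary: 15 batches
  S2–Chico: 20 batches
  S3–Hilo: 25 batches
Optimal cost = 315.
Saving = 405 − 315 = 90.

90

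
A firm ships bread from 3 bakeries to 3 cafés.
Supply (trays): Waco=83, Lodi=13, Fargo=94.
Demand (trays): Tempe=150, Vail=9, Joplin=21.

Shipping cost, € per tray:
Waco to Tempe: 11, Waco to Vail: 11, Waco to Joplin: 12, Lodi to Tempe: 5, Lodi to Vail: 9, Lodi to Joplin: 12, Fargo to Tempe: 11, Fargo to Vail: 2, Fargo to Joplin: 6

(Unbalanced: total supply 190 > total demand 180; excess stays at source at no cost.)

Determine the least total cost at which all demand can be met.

A cheapest plan:
  Waco->Tempe: 73 × €11 = €803
  Lodi->Tempe: 13 × €5 = €65
  Fargo->Tempe: 64 × €11 = €704
  Fargo->Vail: 9 × €2 = €18
  Fargo->Joplin: 21 × €6 = €126
Total = 803 + 65 + 704 + 18 + 126 = €1716.

1716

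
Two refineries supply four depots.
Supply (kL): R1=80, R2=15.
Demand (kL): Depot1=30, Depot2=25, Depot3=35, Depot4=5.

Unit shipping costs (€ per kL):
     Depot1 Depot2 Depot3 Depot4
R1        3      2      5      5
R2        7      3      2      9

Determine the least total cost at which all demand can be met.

Optimal allocation:
  R1→Depot1: 30 × €3 = €90
  R1→Depot2: 25 × €2 = €50
  R1→Depot3: 20 × €5 = €100
  R1→Depot4: 5 × €5 = €25
  R2→Depot3: 15 × €2 = €30
Total = 90 + 50 + 100 + 25 + 30 = €295.

295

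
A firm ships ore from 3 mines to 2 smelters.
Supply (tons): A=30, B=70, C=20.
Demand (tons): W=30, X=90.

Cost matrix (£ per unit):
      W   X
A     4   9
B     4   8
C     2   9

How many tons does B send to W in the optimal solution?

The minimum-cost plan:
  A→W: 10 tons
  A→X: 20 tons
  B→X: 70 tons
  C→W: 20 tons
Total cost = £820.
The route B→W is not used.

0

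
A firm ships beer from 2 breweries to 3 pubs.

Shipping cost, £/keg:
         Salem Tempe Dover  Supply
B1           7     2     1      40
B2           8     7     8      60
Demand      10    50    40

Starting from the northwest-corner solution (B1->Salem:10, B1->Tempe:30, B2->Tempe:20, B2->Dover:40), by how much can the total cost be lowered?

120

Current plan cost = 10·7 + 30·2 + 20·7 + 40·8 = £590.
Optimal plan:
  B1 to Dover: 40 kegs
  B2 to Salem: 10 kegs
  B2 to Tempe: 50 kegs
Optimal cost = £470.
Saving = 590 − 470 = £120.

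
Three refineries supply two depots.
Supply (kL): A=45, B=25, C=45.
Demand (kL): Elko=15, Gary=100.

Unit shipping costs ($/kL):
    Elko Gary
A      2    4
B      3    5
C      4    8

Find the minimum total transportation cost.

605

One minimum-cost allocation:
  A→Gary: 45 × $4 = $180
  B→Gary: 25 × $5 = $125
  C→Elko: 15 × $4 = $60
  C→Gary: 30 × $8 = $240
Total = 180 + 125 + 60 + 240 = $605.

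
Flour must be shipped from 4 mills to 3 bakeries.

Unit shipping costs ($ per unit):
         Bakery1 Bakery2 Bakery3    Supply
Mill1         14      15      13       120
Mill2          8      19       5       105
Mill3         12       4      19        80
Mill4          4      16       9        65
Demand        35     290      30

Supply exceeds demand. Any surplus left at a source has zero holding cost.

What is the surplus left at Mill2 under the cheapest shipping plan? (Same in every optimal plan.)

15

An optimal plan:
  Mill1->Bakery2: 120 × $15 = $1800
  Mill2->Bakery2: 60 × $19 = $1140
  Mill2->Bakery3: 30 × $5 = $150
  Mill3->Bakery2: 80 × $4 = $320
  Mill4->Bakery1: 35 × $4 = $140
  Mill4->Bakery2: 30 × $16 = $480
Total cost = $4030.
Mill2 ships 90 of its 105, leaving 15.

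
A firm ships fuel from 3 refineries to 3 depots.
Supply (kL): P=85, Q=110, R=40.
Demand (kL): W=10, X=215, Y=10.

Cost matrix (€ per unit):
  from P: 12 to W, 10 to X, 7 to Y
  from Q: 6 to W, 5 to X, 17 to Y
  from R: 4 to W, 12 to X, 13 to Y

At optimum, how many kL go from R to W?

10

The minimum-cost plan:
  P to X: 75 × €10 = €750
  P to Y: 10 × €7 = €70
  Q to X: 110 × €5 = €550
  R to W: 10 × €4 = €40
  R to X: 30 × €12 = €360
Total cost = €1770.
So R→W carries 10 kL.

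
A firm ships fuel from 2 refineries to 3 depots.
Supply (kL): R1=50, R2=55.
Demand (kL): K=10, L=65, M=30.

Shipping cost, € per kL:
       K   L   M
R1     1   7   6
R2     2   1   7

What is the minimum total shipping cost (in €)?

A cheapest plan:
  R1–K: 10 × €1 = €10
  R1–L: 10 × €7 = €70
  R1–M: 30 × €6 = €180
  R2–L: 55 × €1 = €55
Total = 10 + 70 + 180 + 55 = €315.
(Supply check: R1 ships 50; R2 ships 55.)

315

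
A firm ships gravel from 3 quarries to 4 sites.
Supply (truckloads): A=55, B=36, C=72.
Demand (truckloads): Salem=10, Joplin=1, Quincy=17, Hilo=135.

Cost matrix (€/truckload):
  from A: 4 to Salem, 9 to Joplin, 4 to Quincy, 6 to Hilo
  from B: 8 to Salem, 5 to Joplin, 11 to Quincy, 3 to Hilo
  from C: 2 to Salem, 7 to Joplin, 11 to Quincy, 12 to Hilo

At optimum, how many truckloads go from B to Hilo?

Optimal shipments:
  A to Quincy: 17 truckloads
  A to Hilo: 38 truckloads
  B to Hilo: 36 truckloads
  C to Salem: 10 truckloads
  C to Joplin: 1 truckloads
  C to Hilo: 61 truckloads
Total cost = €1163.
So B→Hilo carries 36 truckloads.

36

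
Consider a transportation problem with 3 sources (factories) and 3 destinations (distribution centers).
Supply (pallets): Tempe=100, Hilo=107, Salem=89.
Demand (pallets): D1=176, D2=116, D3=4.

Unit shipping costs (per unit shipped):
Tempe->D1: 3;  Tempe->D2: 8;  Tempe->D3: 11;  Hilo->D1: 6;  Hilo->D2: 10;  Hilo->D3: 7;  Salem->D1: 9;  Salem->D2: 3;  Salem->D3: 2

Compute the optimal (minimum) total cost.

1321

One minimum-cost allocation:
  Tempe–D1: 100 × 3 = 300
  Hilo–D1: 76 × 6 = 456
  Hilo–D2: 27 × 10 = 270
  Hilo–D3: 4 × 7 = 28
  Salem–D2: 89 × 3 = 267
Total = 300 + 456 + 270 + 28 + 267 = 1321.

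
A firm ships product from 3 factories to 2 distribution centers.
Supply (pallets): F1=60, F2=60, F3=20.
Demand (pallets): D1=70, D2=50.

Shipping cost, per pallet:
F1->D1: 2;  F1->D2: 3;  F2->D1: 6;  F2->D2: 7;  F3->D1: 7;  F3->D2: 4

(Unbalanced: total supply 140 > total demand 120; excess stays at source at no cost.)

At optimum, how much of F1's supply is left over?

0

An optimal plan:
  F1→D1: 30 × 2 = 60
  F1→D2: 30 × 3 = 90
  F2→D1: 40 × 6 = 240
  F3→D2: 20 × 4 = 80
Total cost = 470.
F1 ships 60 of its 60, leaving 0.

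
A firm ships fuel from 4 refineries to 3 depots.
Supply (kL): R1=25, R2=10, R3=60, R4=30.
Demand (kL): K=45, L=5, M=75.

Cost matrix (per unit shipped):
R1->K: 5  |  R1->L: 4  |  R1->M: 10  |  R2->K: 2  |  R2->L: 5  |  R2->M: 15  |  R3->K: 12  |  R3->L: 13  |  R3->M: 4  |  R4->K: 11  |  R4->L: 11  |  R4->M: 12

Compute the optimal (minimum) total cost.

725

An optimal shipping plan:
  R1–K: 20 × 5 = 100
  R1–L: 5 × 4 = 20
  R2–K: 10 × 2 = 20
  R3–M: 60 × 4 = 240
  R4–K: 15 × 11 = 165
  R4–M: 15 × 12 = 180
Total = 100 + 20 + 20 + 240 + 165 + 180 = 725.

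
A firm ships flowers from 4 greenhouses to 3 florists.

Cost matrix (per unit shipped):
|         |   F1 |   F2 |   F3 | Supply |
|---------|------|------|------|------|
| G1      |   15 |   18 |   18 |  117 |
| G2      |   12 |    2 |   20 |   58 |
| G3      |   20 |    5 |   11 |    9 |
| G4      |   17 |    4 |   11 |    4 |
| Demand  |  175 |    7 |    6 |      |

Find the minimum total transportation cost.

2548

One minimum-cost allocation:
  G1→F1: 117 × 15 = 1755
  G2→F1: 58 × 12 = 696
  G3→F2: 3 × 5 = 15
  G3→F3: 6 × 11 = 66
  G4→F2: 4 × 4 = 16
Total = 1755 + 696 + 15 + 66 + 16 = 2548.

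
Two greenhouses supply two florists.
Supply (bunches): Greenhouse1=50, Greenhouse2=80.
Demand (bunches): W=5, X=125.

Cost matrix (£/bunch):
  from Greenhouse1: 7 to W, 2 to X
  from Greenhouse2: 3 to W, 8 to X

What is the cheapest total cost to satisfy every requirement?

715

Optimal allocation:
  Greenhouse1→X: 50 bunches
  Greenhouse2→W: 5 bunches
  Greenhouse2→X: 75 bunches
Total cost = £715.
(Supply check: Greenhouse1 ships 50; Greenhouse2 ships 80.)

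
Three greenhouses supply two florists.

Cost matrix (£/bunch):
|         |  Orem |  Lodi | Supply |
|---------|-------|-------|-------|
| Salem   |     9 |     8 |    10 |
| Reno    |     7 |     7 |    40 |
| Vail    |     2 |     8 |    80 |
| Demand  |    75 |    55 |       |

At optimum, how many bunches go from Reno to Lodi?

Solving gives:
  Salem–Lodi: 10 × £8 = £80
  Reno–Lodi: 40 × £7 = £280
  Vail–Orem: 75 × £2 = £150
  Vail–Lodi: 5 × £8 = £40
Total cost = £550.
So Reno→Lodi carries 40 bunches.

40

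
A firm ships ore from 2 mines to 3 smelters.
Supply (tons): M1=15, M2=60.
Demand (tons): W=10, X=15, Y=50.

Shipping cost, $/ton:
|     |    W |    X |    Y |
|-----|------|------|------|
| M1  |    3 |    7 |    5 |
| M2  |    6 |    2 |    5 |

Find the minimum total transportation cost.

A cheapest plan:
  M1→W: 10 × $3 = $30
  M1→Y: 5 × $5 = $25
  M2→X: 15 × $2 = $30
  M2→Y: 45 × $5 = $225
Total = 30 + 25 + 30 + 225 = $310.
(Supply check: M1 ships 15; M2 ships 60.)

310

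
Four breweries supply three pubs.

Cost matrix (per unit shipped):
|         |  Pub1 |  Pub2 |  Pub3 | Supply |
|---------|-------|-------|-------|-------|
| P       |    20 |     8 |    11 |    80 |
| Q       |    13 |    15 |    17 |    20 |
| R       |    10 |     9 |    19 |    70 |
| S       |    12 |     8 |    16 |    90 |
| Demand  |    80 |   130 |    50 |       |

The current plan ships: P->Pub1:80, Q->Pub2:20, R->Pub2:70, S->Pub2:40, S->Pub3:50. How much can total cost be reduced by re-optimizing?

1190

Current plan cost = 80·20 + 20·15 + 70·9 + 40·8 + 50·16 = 3650.
Optimal plan:
  P–Pub2: 30 × 8 = 240
  P–Pub3: 50 × 11 = 550
  Q–Pub1: 20 × 13 = 260
  R–Pub1: 60 × 10 = 600
  R–Pub2: 10 × 9 = 90
  S–Pub2: 90 × 8 = 720
Optimal cost = 2460.
Saving = 3650 − 2460 = 1190.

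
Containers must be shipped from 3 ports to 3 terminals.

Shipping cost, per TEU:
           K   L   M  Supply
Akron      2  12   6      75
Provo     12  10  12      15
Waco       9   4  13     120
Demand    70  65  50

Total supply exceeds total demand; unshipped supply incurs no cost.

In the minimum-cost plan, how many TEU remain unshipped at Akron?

Minimum-cost shipments:
  Akron->K: 40 × 2 = 80
  Akron->M: 35 × 6 = 210
  Provo->M: 15 × 12 = 180
  Waco->K: 30 × 9 = 270
  Waco->L: 65 × 4 = 260
Total cost = 1000.
Akron ships 75 of its 75, leaving 0.

0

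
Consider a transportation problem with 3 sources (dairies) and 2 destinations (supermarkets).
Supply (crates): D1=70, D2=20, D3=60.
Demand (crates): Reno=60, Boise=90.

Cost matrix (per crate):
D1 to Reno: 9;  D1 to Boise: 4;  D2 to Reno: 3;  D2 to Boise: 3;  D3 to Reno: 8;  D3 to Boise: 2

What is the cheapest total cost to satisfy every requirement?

660

A cheapest plan:
  D1->Reno: 40 × 9 = 360
  D1->Boise: 30 × 4 = 120
  D2->Reno: 20 × 3 = 60
  D3->Boise: 60 × 2 = 120
Total = 360 + 120 + 60 + 120 = 660.
(Supply check: D1 ships 70; D2 ships 20; D3 ships 60.)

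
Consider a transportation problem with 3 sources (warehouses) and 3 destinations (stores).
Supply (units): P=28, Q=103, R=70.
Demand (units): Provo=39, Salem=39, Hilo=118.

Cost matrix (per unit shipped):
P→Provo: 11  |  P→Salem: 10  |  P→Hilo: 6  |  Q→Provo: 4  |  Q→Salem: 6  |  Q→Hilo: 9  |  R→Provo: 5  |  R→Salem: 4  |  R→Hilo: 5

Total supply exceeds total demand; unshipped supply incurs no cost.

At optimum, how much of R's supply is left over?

An optimal plan:
  P→Hilo: 28 × 6 = 168
  Q→Provo: 39 × 4 = 156
  Q→Salem: 39 × 6 = 234
  Q→Hilo: 20 × 9 = 180
  R→Hilo: 70 × 5 = 350
Total cost = 1088.
R ships 70 of its 70, leaving 0.

0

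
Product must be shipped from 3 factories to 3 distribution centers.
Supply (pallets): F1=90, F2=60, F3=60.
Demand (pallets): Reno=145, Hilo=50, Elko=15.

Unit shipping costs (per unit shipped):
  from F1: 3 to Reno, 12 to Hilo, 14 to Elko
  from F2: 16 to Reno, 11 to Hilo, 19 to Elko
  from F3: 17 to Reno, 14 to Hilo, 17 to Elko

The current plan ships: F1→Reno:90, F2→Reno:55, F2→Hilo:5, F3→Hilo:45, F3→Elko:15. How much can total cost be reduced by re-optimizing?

90

Current plan cost = 90·3 + 55·16 + 5·11 + 45·14 + 15·17 = 2090.
Optimal plan:
  F1→Reno: 90 pallets
  F2→Reno: 10 pallets
  F2→Hilo: 50 pallets
  F3→Reno: 45 pallets
  F3→Elko: 15 pallets
Optimal cost = 2000.
Saving = 2090 − 2000 = 90.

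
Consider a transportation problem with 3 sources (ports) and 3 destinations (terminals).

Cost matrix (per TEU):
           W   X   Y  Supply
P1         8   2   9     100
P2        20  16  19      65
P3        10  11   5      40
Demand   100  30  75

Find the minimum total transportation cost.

2085

An optimal shipping plan:
  P1->W: 70 TEU
  P1->X: 30 TEU
  P2->W: 30 TEU
  P2->Y: 35 TEU
  P3->Y: 40 TEU
Total cost = 2085.
(Supply check: P1 ships 100; P2 ships 65; P3 ships 40.)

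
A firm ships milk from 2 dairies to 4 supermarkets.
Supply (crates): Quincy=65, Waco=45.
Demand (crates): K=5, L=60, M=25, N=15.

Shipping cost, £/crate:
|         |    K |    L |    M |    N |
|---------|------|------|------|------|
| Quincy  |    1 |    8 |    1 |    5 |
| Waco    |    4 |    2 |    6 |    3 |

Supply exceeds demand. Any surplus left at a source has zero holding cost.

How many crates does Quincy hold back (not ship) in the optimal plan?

5

An optimal plan:
  Quincy–K: 5 × £1 = £5
  Quincy–L: 15 × £8 = £120
  Quincy–M: 25 × £1 = £25
  Quincy–N: 15 × £5 = £75
  Waco–L: 45 × £2 = £90
Total cost = £315.
Quincy ships 60 of its 65, leaving 5.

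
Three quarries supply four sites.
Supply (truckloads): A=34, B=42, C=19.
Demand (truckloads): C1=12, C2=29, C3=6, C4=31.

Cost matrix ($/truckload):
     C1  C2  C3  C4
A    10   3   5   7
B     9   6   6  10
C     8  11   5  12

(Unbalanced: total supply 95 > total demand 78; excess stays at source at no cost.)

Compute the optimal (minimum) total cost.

A cheapest plan:
  A–C2: 3 × $3 = $9
  A–C4: 31 × $7 = $217
  B–C2: 26 × $6 = $156
  C–C1: 12 × $8 = $96
  C–C3: 6 × $5 = $30
Total = 9 + 217 + 156 + 96 + 30 = $508.

508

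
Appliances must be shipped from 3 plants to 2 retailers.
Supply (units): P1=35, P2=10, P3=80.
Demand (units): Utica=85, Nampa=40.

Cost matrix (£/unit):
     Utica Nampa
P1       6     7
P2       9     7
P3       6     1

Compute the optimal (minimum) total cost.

580

A cheapest plan:
  P1→Utica: 35 × £6 = £210
  P2→Utica: 10 × £9 = £90
  P3→Utica: 40 × £6 = £240
  P3→Nampa: 40 × £1 = £40
Total = 210 + 90 + 240 + 40 = £580.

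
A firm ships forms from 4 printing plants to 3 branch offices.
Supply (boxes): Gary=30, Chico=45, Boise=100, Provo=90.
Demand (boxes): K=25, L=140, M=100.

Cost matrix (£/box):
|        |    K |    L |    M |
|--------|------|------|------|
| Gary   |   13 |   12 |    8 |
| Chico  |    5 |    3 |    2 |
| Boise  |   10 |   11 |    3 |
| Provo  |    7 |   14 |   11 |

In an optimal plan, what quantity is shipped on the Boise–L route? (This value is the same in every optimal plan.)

Solving gives:
  Gary–L: 30 × £12 = £360
  Chico–L: 45 × £3 = £135
  Boise–M: 100 × £3 = £300
  Provo–K: 25 × £7 = £175
  Provo–L: 65 × £14 = £910
Total cost = £1880.
The route Boise→L is not used.

0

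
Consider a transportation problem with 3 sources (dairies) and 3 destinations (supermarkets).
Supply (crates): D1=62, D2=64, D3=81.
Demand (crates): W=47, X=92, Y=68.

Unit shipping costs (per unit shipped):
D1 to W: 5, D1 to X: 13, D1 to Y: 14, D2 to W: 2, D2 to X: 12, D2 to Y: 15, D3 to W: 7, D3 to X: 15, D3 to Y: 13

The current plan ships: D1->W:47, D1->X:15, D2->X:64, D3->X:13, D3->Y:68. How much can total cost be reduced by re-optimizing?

Current plan cost = 47·5 + 15·13 + 64·12 + 13·15 + 68·13 = 2277.
Optimal plan:
  D1→X: 62 × 13 = 806
  D2→W: 47 × 2 = 94
  D2→X: 17 × 12 = 204
  D3→X: 13 × 15 = 195
  D3→Y: 68 × 13 = 884
Optimal cost = 2183.
Saving = 2277 − 2183 = 94.

94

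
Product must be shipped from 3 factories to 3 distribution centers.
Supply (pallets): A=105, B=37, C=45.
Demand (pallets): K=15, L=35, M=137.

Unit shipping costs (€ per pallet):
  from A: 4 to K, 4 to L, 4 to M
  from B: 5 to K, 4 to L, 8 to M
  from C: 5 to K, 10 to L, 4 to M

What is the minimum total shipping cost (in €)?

A cheapest plan:
  A to K: 13 × €4 = €52
  A to M: 92 × €4 = €368
  B to K: 2 × €5 = €10
  B to L: 35 × €4 = €140
  C to M: 45 × €4 = €180
Total = 52 + 368 + 10 + 140 + 180 = €750.
(Supply check: A ships 105; B ships 37; C ships 45.)

750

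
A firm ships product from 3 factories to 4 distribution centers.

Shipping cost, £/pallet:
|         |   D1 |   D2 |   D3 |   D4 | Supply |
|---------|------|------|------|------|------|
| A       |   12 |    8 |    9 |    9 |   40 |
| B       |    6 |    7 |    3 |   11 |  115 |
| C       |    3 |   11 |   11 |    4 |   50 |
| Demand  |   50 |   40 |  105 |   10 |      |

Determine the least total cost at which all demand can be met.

855

One minimum-cost allocation:
  A to D2: 40 × £8 = £320
  B to D1: 10 × £6 = £60
  B to D3: 105 × £3 = £315
  C to D1: 40 × £3 = £120
  C to D4: 10 × £4 = £40
Total = 320 + 60 + 315 + 120 + 40 = £855.
(Supply check: A ships 40; B ships 115; C ships 50.)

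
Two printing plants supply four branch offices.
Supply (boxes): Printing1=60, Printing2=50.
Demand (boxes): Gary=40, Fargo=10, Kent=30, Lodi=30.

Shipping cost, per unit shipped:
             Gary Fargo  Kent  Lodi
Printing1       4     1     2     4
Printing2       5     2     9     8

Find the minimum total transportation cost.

An optimal shipping plan:
  Printing1 to Kent: 30 × 2 = 60
  Printing1 to Lodi: 30 × 4 = 120
  Printing2 to Gary: 40 × 5 = 200
  Printing2 to Fargo: 10 × 2 = 20
Total = 60 + 120 + 200 + 20 = 400.

400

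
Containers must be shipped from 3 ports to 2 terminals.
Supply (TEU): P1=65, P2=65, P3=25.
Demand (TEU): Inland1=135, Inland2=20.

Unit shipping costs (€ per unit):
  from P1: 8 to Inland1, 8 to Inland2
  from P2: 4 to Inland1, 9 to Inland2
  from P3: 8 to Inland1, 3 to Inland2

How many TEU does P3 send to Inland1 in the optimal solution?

5

The minimum-cost plan:
  P1→Inland1: 65 TEU
  P2→Inland1: 65 TEU
  P3→Inland1: 5 TEU
  P3→Inland2: 20 TEU
Total cost = €880.
So P3→Inland1 carries 5 TEU.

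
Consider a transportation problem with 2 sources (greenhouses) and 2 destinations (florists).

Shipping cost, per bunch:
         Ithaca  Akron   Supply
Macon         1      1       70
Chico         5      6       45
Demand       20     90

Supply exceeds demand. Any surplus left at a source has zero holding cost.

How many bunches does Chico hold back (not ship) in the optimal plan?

5

Minimum-cost shipments:
  Macon->Akron: 70 × 1 = 70
  Chico->Ithaca: 20 × 5 = 100
  Chico->Akron: 20 × 6 = 120
Total cost = 290.
Chico ships 40 of its 45, leaving 5.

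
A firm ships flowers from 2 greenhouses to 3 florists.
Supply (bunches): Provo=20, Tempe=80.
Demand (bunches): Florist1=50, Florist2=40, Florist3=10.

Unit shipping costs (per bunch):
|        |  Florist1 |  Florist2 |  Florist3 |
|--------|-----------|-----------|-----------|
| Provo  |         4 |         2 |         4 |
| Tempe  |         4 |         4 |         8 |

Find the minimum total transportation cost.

380

A cheapest plan:
  Provo->Florist2: 10 × 2 = 20
  Provo->Florist3: 10 × 4 = 40
  Tempe->Florist1: 50 × 4 = 200
  Tempe->Florist2: 30 × 4 = 120
Total = 20 + 40 + 200 + 120 = 380.
(Supply check: Provo ships 20; Tempe ships 80.)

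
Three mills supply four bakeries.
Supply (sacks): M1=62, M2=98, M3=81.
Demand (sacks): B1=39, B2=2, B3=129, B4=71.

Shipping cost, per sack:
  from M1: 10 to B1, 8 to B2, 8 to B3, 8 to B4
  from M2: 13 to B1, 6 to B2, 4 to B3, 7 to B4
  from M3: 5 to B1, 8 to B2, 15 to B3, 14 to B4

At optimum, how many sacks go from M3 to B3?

The minimum-cost plan:
  M1->B3: 31 sacks
  M1->B4: 31 sacks
  M2->B3: 98 sacks
  M3->B1: 39 sacks
  M3->B2: 2 sacks
  M3->B4: 40 sacks
Total cost = 1659.
The route M3→B3 is not used.

0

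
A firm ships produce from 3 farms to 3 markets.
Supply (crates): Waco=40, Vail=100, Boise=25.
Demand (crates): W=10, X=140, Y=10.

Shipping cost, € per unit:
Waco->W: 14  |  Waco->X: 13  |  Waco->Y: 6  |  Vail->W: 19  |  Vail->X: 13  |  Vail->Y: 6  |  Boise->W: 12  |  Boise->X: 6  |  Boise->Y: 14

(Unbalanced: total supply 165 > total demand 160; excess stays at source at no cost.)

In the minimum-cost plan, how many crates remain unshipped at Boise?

0

An optimal plan:
  Waco->W: 10 × €14 = €140
  Waco->X: 30 × €13 = €390
  Vail->X: 85 × €13 = €1105
  Vail->Y: 10 × €6 = €60
  Boise->X: 25 × €6 = €150
Total cost = €1845.
Boise ships 25 of its 25, leaving 0.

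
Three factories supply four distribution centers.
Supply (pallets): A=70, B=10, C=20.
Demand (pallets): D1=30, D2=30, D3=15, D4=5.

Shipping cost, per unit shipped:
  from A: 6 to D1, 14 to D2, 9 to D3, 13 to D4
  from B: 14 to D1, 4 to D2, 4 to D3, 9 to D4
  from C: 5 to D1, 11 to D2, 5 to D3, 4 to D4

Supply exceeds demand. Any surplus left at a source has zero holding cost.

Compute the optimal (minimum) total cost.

595

One minimum-cost allocation:
  A→D1: 30 × 6 = 180
  A→D2: 20 × 14 = 280
  B→D2: 10 × 4 = 40
  C→D3: 15 × 5 = 75
  C→D4: 5 × 4 = 20
Total = 180 + 280 + 40 + 75 + 20 = 595.
(Supply check: A ships 50; B ships 10; C ships 20.)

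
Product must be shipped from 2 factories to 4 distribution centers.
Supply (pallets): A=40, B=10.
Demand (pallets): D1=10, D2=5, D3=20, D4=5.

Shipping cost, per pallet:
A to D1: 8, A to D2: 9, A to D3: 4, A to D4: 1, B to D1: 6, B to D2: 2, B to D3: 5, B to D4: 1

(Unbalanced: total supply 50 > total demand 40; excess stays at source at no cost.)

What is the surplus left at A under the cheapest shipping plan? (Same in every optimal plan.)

Minimum-cost shipments:
  A→D1: 5 pallets
  A→D3: 20 pallets
  A→D4: 5 pallets
  B→D1: 5 pallets
  B→D2: 5 pallets
Total cost = 165.
A ships 30 of its 40, leaving 10.

10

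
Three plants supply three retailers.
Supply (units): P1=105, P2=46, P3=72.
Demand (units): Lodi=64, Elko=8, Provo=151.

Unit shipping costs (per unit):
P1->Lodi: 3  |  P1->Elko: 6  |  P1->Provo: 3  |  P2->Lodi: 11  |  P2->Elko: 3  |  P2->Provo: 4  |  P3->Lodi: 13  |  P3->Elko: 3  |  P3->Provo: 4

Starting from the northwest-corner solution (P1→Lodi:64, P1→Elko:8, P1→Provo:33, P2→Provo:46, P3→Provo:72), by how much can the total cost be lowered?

Current plan cost = 64·3 + 8·6 + 33·3 + 46·4 + 72·4 = 811.
Optimal plan:
  P1 to Lodi: 64 units
  P1 to Provo: 41 units
  P2 to Provo: 46 units
  P3 to Elko: 8 units
  P3 to Provo: 64 units
Optimal cost = 779.
Saving = 811 − 779 = 32.

32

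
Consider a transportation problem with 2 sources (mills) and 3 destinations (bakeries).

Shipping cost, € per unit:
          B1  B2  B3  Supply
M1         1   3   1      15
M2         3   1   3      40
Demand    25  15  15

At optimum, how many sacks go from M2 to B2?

The minimum-cost plan:
  M1–B1: 15 × €1 = €15
  M2–B1: 10 × €3 = €30
  M2–B2: 15 × €1 = €15
  M2–B3: 15 × €3 = €45
Total cost = €105.
So M2→B2 carries 15 sacks.

15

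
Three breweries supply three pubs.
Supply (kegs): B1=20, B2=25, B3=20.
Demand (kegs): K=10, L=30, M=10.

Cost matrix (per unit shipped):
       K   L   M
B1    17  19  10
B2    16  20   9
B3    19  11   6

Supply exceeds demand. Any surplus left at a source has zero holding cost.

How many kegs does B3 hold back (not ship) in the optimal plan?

0

Minimum-cost shipments:
  B1→L: 10 × 19 = 190
  B2→K: 10 × 16 = 160
  B2→M: 10 × 9 = 90
  B3→L: 20 × 11 = 220
Total cost = 660.
B3 ships 20 of its 20, leaving 0.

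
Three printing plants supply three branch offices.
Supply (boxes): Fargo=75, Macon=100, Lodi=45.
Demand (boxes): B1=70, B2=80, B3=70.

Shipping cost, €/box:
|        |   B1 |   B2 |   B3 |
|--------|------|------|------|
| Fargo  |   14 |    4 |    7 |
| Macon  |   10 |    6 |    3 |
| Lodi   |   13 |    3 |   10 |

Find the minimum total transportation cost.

One minimum-cost allocation:
  Fargo->B2: 35 boxes
  Fargo->B3: 40 boxes
  Macon->B1: 70 boxes
  Macon->B3: 30 boxes
  Lodi->B2: 45 boxes
Total cost = €1345.

1345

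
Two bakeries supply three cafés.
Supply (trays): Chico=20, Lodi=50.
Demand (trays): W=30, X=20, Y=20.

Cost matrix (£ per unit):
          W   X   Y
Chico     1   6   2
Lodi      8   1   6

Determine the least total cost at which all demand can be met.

240

An optimal shipping plan:
  Chico to W: 20 × £1 = £20
  Lodi to W: 10 × £8 = £80
  Lodi to X: 20 × £1 = £20
  Lodi to Y: 20 × £6 = £120
Total = 20 + 80 + 20 + 120 = £240.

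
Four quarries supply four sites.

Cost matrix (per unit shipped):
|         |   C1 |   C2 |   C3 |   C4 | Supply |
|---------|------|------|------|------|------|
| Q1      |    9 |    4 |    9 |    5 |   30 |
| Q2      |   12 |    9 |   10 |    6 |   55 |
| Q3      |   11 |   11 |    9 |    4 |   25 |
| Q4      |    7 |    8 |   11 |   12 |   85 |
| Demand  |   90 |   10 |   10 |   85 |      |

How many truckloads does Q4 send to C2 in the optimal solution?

0

The minimum-cost plan:
  Q1→C1: 5 × 9 = 45
  Q1→C2: 10 × 4 = 40
  Q1→C3: 10 × 9 = 90
  Q1→C4: 5 × 5 = 25
  Q2→C4: 55 × 6 = 330
  Q3→C4: 25 × 4 = 100
  Q4→C1: 85 × 7 = 595
Total cost = 1225.
The route Q4→C2 is not used.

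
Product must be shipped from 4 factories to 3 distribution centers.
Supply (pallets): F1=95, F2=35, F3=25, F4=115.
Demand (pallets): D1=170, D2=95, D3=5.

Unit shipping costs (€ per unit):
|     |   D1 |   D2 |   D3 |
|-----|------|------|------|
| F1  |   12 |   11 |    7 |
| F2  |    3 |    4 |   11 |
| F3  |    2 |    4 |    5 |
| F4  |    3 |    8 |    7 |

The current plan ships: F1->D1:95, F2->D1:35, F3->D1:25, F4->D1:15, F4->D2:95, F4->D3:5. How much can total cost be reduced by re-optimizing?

605

Current plan cost = 95·12 + 35·3 + 25·2 + 15·3 + 95·8 + 5·7 = €2135.
Optimal plan:
  F1->D2: 90 × €11 = €990
  F1->D3: 5 × €7 = €35
  F2->D1: 30 × €3 = €90
  F2->D2: 5 × €4 = €20
  F3->D1: 25 × €2 = €50
  F4->D1: 115 × €3 = €345
Optimal cost = €1530.
Saving = 2135 − 1530 = €605.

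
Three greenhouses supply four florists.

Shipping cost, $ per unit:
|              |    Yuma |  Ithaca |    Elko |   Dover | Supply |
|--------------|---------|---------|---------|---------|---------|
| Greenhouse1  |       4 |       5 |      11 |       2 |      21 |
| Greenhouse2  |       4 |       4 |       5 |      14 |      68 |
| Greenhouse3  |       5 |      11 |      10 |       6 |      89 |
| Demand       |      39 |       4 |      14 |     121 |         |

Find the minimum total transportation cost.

972

An optimal shipping plan:
  Greenhouse1–Dover: 21 × $2 = $42
  Greenhouse2–Yuma: 39 × $4 = $156
  Greenhouse2–Ithaca: 4 × $4 = $16
  Greenhouse2–Elko: 14 × $5 = $70
  Greenhouse2–Dover: 11 × $14 = $154
  Greenhouse3–Dover: 89 × $6 = $534
Total = 42 + 156 + 16 + 70 + 154 + 534 = $972.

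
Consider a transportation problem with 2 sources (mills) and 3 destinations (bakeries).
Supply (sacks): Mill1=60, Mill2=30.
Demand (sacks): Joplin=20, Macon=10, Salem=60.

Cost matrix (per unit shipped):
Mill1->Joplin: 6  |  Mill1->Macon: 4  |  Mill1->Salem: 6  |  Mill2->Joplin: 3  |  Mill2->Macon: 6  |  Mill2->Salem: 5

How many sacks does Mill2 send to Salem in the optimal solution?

Solving gives:
  Mill1→Macon: 10 × 4 = 40
  Mill1→Salem: 50 × 6 = 300
  Mill2→Joplin: 20 × 3 = 60
  Mill2→Salem: 10 × 5 = 50
Total cost = 450.
So Mill2→Salem carries 10 sacks.

10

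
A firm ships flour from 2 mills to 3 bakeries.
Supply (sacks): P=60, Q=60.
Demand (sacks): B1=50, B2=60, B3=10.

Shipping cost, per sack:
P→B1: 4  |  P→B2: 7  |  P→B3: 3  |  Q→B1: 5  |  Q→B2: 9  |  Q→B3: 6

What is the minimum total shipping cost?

An optimal shipping plan:
  P–B2: 50 × 7 = 350
  P–B3: 10 × 3 = 30
  Q–B1: 50 × 5 = 250
  Q–B2: 10 × 9 = 90
Total = 350 + 30 + 250 + 90 = 720.

720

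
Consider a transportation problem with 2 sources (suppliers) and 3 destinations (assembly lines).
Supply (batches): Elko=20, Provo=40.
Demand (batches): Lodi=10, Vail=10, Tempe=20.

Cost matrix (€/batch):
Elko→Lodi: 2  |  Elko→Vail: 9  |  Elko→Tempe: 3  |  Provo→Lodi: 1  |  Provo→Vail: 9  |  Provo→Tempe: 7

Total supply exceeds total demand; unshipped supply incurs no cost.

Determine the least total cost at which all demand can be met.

160

One minimum-cost allocation:
  Elko->Tempe: 20 batches
  Provo->Lodi: 10 batches
  Provo->Vail: 10 batches
Total cost = €160.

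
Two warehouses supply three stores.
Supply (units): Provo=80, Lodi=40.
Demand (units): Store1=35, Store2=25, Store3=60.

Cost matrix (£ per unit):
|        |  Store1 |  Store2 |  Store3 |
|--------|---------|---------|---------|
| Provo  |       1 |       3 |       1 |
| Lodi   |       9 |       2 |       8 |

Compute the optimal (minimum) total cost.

250

An optimal shipping plan:
  Provo->Store1: 35 units
  Provo->Store3: 45 units
  Lodi->Store2: 25 units
  Lodi->Store3: 15 units
Total cost = £250.
(Supply check: Provo ships 80; Lodi ships 40.)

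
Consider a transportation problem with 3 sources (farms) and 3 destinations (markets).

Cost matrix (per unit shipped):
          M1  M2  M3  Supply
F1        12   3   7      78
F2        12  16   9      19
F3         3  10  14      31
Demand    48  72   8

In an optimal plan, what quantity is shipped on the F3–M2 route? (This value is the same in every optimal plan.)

0

The minimum-cost plan:
  F1–M2: 72 × 3 = 216
  F1–M3: 6 × 7 = 42
  F2–M1: 17 × 12 = 204
  F2–M3: 2 × 9 = 18
  F3–M1: 31 × 3 = 93
Total cost = 573.
The route F3→M2 is not used.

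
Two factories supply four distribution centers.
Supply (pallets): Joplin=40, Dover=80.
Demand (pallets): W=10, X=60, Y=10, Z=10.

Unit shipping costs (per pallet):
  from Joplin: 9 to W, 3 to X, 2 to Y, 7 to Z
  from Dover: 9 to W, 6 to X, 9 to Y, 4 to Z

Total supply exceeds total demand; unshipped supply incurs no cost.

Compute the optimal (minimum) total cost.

One minimum-cost allocation:
  Joplin->X: 30 × 3 = 90
  Joplin->Y: 10 × 2 = 20
  Dover->W: 10 × 9 = 90
  Dover->X: 30 × 6 = 180
  Dover->Z: 10 × 4 = 40
Total = 90 + 20 + 90 + 180 + 40 = 420.

420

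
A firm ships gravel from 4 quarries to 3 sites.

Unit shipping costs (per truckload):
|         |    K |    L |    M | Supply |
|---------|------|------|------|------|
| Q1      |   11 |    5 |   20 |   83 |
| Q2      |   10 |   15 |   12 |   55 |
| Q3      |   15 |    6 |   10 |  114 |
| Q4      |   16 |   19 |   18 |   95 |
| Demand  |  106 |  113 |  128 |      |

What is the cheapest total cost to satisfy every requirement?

A cheapest plan:
  Q1–L: 83 truckloads
  Q2–K: 55 truckloads
  Q3–L: 30 truckloads
  Q3–M: 84 truckloads
  Q4–K: 51 truckloads
  Q4–M: 44 truckloads
Total cost = 3593.
(Supply check: Q1 ships 83; Q2 ships 55; Q3 ships 114; Q4 ships 95.)

3593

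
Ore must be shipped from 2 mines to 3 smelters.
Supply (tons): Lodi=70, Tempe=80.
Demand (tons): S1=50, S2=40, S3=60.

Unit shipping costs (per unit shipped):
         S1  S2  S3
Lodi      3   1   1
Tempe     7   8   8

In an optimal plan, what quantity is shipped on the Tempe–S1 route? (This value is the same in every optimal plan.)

50

The minimum-cost plan:
  Lodi->S2: 40 × 1 = 40
  Lodi->S3: 30 × 1 = 30
  Tempe->S1: 50 × 7 = 350
  Tempe->S3: 30 × 8 = 240
Total cost = 660.
So Tempe→S1 carries 50 tons.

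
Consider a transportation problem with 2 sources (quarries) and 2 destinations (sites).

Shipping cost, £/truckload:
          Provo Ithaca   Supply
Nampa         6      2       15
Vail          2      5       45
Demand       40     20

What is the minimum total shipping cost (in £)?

135

Optimal allocation:
  Nampa to Ithaca: 15 × £2 = £30
  Vail to Provo: 40 × £2 = £80
  Vail to Ithaca: 5 × £5 = £25
Total = 30 + 80 + 25 = £135.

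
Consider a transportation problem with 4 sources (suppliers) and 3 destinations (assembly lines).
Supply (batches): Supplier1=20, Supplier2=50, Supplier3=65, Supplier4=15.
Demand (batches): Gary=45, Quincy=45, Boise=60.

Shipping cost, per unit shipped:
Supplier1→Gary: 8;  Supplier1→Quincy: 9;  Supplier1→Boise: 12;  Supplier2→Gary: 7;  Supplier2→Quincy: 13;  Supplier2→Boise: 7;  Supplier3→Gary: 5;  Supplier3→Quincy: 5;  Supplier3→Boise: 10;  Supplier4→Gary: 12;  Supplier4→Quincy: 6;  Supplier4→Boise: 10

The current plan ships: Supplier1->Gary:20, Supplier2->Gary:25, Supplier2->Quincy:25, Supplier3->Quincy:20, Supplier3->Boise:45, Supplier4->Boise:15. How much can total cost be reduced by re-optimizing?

Current plan cost = 20·8 + 25·7 + 25·13 + 20·5 + 45·10 + 15·10 = 1360.
Optimal plan:
  Supplier1->Gary: 10 × 8 = 80
  Supplier1->Boise: 10 × 12 = 120
  Supplier2->Boise: 50 × 7 = 350
  Supplier3->Gary: 35 × 5 = 175
  Supplier3->Quincy: 30 × 5 = 150
  Supplier4->Quincy: 15 × 6 = 90
Optimal cost = 965.
Saving = 1360 − 965 = 395.

395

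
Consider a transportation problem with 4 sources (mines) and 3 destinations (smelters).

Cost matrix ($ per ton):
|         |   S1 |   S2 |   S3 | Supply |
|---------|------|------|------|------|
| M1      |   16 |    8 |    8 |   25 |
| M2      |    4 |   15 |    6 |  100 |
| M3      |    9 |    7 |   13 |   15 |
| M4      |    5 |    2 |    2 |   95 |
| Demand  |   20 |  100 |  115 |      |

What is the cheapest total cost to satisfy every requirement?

One minimum-cost allocation:
  M1–S2: 25 × $8 = $200
  M2–S1: 20 × $4 = $80
  M2–S3: 80 × $6 = $480
  M3–S2: 15 × $7 = $105
  M4–S2: 60 × $2 = $120
  M4–S3: 35 × $2 = $70
Total = 200 + 80 + 480 + 105 + 120 + 70 = $1055.

1055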